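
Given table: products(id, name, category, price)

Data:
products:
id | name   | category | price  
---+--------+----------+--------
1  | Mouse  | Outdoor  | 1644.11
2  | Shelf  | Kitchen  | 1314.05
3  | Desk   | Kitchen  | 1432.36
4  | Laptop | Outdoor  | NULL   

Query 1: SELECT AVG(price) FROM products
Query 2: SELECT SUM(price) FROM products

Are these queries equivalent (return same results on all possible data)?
No, not equivalent

Query 1 returns: [(1463.5066666666664,)]
Query 2 returns: [(4390.5199999999995,)]

Reason: AVG vs SUM give different aggregate values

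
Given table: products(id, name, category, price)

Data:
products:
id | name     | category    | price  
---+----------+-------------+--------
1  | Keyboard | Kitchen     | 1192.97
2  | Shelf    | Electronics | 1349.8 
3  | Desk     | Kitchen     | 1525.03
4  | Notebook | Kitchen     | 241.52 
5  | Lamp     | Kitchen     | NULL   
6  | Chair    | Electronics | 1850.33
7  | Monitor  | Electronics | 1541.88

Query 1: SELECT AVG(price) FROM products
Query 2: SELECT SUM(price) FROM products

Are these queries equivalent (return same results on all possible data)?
No, not equivalent

Query 1 returns: [(1283.5883333333334,)]
Query 2 returns: [(7701.53,)]

Reason: AVG vs SUM give different aggregate values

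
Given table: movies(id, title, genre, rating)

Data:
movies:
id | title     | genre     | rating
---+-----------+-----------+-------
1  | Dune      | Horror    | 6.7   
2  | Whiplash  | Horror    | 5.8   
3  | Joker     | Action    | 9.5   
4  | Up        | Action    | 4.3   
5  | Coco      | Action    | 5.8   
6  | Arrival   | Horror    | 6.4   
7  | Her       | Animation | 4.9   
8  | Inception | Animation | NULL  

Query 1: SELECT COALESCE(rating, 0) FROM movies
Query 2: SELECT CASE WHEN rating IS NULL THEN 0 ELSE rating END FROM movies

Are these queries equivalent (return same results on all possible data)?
Yes, equivalent

Both queries return: [(0,), (4.3,), (4.9,), (5.8,), (5.8,), (6.4,), (6.7,), (9.5,)]

Reason: COALESCE vs CASE for NULL handling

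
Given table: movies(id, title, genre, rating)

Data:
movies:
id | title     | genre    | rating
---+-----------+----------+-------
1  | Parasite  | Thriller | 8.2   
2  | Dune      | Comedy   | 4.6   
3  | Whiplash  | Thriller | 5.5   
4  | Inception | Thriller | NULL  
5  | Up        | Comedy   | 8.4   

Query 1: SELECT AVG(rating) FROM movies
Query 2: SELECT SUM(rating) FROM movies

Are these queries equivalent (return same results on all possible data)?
No, not equivalent

Query 1 returns: [(6.675,)]
Query 2 returns: [(26.7,)]

Reason: AVG vs SUM give different aggregate values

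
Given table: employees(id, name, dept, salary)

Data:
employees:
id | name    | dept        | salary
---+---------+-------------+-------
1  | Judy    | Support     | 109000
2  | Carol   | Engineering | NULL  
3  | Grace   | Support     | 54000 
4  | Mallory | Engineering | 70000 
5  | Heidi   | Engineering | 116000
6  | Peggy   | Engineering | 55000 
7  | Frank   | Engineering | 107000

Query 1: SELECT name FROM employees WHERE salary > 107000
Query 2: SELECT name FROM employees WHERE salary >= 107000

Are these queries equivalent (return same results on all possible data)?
No, not equivalent

Query 1 returns: [('Judy',), ('Heidi',)]
Query 2 returns: [('Judy',), ('Heidi',), ('Frank',)]

Reason: > vs >= gives different results when salary = 107000 exists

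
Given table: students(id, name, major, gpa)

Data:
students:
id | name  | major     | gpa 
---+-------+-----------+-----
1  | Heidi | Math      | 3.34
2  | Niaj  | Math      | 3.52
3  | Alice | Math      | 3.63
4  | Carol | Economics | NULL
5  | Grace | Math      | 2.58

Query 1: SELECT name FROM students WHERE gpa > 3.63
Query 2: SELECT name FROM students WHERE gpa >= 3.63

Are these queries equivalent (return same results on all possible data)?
No, not equivalent

Query 1 returns: []
Query 2 returns: [('Alice',)]

Reason: > vs >= gives different results when gpa = 3.63 exists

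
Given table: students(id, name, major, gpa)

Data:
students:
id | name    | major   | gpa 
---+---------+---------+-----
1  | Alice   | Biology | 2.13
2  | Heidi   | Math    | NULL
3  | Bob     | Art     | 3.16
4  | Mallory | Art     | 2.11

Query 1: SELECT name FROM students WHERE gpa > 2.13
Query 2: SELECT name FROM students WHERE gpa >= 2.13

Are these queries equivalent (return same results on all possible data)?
No, not equivalent

Query 1 returns: [('Bob',)]
Query 2 returns: [('Alice',), ('Bob',)]

Reason: > vs >= gives different results when gpa = 2.13 exists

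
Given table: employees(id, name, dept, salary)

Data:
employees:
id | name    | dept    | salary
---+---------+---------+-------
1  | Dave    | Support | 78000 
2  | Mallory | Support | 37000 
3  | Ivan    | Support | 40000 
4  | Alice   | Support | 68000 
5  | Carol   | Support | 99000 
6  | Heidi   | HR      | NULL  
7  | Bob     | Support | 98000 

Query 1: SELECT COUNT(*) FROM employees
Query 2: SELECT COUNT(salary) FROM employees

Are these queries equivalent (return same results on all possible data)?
No, not equivalent

Query 1 returns: [(7,)]
Query 2 returns: [(6,)]

Reason: COUNT(*) includes NULLs, COUNT(column) excludes them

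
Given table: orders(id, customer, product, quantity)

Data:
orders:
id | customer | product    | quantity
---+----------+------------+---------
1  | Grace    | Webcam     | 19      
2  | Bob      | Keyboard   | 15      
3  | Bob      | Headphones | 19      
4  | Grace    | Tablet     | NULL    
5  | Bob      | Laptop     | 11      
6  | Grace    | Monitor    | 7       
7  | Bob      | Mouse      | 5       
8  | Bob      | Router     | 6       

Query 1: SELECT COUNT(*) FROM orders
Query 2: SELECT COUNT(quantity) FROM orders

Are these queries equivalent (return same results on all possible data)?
No, not equivalent

Query 1 returns: [(8,)]
Query 2 returns: [(7,)]

Reason: COUNT(*) includes NULLs, COUNT(column) excludes them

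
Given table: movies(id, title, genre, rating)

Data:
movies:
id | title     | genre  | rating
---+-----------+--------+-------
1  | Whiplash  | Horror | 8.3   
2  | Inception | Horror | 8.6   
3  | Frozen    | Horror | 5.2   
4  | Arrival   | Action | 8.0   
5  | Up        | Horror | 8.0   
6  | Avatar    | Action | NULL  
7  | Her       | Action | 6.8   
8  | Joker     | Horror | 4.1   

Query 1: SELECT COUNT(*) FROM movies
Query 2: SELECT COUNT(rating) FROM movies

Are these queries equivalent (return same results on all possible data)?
No, not equivalent

Query 1 returns: [(8,)]
Query 2 returns: [(7,)]

Reason: COUNT(*) includes NULLs, COUNT(column) excludes them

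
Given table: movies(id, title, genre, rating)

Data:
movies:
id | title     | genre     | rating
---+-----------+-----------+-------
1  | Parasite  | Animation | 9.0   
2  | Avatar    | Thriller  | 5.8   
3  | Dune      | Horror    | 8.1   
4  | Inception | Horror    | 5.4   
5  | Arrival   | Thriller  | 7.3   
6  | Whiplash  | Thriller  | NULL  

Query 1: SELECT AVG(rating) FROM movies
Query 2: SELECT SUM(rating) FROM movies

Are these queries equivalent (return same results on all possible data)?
No, not equivalent

Query 1 returns: [(7.12,)]
Query 2 returns: [(35.6,)]

Reason: AVG vs SUM give different aggregate values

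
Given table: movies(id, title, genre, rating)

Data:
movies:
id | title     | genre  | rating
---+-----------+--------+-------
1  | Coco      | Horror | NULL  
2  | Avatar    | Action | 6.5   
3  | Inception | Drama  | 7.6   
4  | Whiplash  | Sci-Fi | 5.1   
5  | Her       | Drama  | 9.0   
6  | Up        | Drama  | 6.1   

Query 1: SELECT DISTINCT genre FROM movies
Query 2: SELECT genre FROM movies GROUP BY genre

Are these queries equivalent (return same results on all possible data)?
Yes, equivalent

Both queries return: [('Action',), ('Drama',), ('Horror',), ('Sci-Fi',)]

Reason: Both get unique genres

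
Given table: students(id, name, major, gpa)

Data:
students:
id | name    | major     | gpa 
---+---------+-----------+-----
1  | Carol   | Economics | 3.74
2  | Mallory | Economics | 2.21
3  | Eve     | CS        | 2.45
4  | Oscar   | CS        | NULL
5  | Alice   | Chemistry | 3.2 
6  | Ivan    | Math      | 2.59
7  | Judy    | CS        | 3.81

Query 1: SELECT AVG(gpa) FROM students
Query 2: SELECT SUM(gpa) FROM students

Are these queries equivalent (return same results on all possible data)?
No, not equivalent

Query 1 returns: [(3.0,)]
Query 2 returns: [(18.0,)]

Reason: AVG vs SUM give different aggregate values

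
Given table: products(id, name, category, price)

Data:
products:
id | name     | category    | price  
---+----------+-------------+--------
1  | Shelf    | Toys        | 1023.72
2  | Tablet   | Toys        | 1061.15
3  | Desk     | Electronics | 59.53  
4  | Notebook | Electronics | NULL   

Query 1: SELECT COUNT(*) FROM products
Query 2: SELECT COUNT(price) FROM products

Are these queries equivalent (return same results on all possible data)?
No, not equivalent

Query 1 returns: [(4,)]
Query 2 returns: [(3,)]

Reason: COUNT(*) includes NULLs, COUNT(column) excludes them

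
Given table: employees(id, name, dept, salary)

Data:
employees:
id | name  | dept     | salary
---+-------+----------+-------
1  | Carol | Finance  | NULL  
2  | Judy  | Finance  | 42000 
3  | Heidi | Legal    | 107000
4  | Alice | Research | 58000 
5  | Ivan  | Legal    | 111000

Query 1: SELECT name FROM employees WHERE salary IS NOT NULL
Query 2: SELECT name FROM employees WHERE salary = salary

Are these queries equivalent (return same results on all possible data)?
Yes, equivalent

Both queries return: [('Alice',), ('Heidi',), ('Ivan',), ('Judy',)]

Reason: IS NOT NULL vs self-equality (both exclude NULLs)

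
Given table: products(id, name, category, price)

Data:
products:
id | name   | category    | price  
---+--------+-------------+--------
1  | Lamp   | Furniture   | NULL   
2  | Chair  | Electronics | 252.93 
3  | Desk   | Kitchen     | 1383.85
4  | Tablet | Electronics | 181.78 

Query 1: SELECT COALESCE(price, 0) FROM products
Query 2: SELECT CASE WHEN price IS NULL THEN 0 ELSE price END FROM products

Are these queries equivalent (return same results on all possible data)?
Yes, equivalent

Both queries return: [(0,), (181.78,), (252.93,), (1383.85,)]

Reason: COALESCE vs CASE for NULL handling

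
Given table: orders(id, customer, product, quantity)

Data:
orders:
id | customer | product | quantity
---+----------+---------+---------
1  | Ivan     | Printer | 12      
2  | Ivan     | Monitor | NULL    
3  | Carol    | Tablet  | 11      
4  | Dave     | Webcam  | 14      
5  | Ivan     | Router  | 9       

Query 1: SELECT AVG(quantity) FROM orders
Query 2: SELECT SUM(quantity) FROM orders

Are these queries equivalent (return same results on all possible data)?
No, not equivalent

Query 1 returns: [(11.5,)]
Query 2 returns: [(46,)]

Reason: AVG vs SUM give different aggregate values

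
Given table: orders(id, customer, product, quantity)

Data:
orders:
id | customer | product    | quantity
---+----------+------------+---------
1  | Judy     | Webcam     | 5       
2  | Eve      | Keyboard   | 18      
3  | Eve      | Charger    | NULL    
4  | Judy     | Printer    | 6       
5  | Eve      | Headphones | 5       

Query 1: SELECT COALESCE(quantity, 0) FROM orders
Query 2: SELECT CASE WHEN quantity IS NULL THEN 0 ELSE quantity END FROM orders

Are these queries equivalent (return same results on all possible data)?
Yes, equivalent

Both queries return: [(0,), (5,), (5,), (6,), (18,)]

Reason: COALESCE vs CASE for NULL handling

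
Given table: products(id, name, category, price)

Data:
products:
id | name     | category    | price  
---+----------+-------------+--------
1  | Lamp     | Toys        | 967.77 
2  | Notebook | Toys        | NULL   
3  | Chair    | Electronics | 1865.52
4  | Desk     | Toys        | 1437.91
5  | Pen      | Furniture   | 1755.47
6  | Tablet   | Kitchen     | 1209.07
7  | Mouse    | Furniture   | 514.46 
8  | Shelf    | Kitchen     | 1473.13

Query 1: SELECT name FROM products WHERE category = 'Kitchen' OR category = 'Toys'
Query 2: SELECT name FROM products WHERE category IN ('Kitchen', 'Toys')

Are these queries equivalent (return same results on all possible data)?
Yes, equivalent

Both queries return: [('Desk',), ('Lamp',), ('Notebook',), ('Shelf',), ('Tablet',)]

Reason: OR vs IN are equivalent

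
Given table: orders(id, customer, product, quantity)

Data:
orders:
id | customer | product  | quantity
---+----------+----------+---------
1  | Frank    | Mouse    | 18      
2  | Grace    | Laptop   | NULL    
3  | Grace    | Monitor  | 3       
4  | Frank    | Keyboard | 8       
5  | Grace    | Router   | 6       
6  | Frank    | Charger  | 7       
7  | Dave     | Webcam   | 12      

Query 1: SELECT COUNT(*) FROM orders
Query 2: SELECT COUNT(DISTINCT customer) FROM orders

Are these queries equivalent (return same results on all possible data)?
No, not equivalent

Query 1 returns: [(7,)]
Query 2 returns: [(3,)]

Reason: COUNT(*) counts rows, COUNT(DISTINCT customer) counts unique customers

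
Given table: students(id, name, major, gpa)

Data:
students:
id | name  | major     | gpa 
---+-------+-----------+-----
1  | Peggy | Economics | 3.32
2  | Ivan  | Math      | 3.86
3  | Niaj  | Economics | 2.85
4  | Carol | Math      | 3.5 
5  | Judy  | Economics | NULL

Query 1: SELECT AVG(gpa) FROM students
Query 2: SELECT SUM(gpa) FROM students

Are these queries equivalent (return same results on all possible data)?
No, not equivalent

Query 1 returns: [(3.3825,)]
Query 2 returns: [(13.53,)]

Reason: AVG vs SUM give different aggregate values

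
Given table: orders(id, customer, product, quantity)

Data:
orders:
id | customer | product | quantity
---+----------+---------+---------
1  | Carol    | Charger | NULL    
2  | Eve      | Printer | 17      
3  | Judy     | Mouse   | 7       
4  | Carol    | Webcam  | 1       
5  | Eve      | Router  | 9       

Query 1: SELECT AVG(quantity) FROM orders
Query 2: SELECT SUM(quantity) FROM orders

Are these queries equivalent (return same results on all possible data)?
No, not equivalent

Query 1 returns: [(8.5,)]
Query 2 returns: [(34,)]

Reason: AVG vs SUM give different aggregate values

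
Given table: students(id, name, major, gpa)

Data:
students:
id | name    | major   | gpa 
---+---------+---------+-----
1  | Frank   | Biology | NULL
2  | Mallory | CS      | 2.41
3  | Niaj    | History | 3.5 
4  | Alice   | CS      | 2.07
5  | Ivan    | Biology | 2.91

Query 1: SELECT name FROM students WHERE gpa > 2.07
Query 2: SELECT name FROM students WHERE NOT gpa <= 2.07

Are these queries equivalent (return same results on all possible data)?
Yes, equivalent

Both queries return: [('Ivan',), ('Mallory',), ('Niaj',)]

Reason: Both filter gpa > 2.07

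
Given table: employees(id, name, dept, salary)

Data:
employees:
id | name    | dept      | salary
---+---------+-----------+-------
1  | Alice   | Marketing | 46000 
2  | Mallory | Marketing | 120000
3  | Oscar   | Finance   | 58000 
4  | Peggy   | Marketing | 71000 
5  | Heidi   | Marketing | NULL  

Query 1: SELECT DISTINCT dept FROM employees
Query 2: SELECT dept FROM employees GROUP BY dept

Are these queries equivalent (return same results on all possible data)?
Yes, equivalent

Both queries return: [('Finance',), ('Marketing',)]

Reason: Both get unique depts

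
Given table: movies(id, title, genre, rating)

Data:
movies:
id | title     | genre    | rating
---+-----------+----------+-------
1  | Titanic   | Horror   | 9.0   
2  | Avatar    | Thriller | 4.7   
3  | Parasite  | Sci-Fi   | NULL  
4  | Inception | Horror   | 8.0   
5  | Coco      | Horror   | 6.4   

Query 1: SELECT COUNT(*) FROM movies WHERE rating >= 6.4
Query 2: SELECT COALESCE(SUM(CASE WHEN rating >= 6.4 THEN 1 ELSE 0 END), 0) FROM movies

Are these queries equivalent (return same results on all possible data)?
Yes, equivalent

Both queries return: [(3,)]

Reason: COUNT with WHERE vs conditional SUM (COALESCE handles empty-table NULL)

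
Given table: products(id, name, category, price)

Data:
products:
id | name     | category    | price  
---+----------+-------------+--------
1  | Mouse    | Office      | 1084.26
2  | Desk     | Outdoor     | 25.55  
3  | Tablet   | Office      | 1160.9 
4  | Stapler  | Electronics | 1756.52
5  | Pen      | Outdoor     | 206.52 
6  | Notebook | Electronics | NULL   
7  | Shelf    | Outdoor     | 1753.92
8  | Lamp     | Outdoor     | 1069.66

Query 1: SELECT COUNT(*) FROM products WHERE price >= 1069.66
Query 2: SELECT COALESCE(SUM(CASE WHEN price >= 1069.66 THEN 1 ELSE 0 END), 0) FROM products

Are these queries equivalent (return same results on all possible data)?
Yes, equivalent

Both queries return: [(5,)]

Reason: COUNT with WHERE vs conditional SUM (COALESCE handles empty-table NULL)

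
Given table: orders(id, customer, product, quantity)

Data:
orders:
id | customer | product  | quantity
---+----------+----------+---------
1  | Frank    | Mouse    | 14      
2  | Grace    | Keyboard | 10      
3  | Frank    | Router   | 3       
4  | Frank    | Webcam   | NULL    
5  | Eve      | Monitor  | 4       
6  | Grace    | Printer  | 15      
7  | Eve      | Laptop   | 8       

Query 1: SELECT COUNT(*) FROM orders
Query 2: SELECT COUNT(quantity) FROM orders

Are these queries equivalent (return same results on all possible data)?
No, not equivalent

Query 1 returns: [(7,)]
Query 2 returns: [(6,)]

Reason: COUNT(*) includes NULLs, COUNT(column) excludes them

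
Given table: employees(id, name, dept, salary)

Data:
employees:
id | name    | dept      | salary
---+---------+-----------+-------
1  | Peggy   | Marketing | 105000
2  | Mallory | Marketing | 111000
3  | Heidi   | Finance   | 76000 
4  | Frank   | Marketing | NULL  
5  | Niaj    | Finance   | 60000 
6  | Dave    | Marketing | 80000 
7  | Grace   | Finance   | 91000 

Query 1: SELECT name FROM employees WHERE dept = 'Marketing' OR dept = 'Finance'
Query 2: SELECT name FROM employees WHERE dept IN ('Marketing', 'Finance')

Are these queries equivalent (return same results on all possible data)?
Yes, equivalent

Both queries return: [('Dave',), ('Frank',), ('Grace',), ('Heidi',), ('Mallory',), ('Niaj',), ('Peggy',)]

Reason: OR vs IN are equivalent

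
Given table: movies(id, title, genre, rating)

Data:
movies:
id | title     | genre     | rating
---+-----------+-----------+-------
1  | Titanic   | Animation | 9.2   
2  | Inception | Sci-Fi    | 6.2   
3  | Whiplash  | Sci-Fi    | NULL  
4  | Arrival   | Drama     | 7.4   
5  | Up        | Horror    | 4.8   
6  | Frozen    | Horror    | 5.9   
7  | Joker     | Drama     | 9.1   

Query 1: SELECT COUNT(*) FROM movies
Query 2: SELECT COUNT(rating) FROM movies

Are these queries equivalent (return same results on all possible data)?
No, not equivalent

Query 1 returns: [(7,)]
Query 2 returns: [(6,)]

Reason: COUNT(*) includes NULLs, COUNT(column) excludes them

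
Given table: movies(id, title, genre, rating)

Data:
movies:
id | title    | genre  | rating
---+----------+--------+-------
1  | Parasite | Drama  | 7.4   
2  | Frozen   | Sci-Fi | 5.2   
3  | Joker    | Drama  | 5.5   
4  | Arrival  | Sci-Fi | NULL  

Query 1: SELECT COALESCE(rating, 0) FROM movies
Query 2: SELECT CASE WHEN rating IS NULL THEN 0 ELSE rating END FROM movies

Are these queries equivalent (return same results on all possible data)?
Yes, equivalent

Both queries return: [(0,), (5.2,), (5.5,), (7.4,)]

Reason: COALESCE vs CASE for NULL handling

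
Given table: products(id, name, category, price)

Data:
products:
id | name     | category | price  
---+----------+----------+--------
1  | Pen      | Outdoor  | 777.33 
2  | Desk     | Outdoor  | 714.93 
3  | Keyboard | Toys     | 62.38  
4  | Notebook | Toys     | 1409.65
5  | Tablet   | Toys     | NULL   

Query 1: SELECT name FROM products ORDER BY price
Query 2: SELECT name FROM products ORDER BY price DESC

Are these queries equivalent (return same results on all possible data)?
No, not equivalent

Query 1 returns: [('Tablet',), ('Keyboard',), ('Desk',), ('Pen',), ('Notebook',)]
Query 2 returns: [('Notebook',), ('Pen',), ('Desk',), ('Keyboard',), ('Tablet',)]

Reason: ASC vs DESC gives opposite ordering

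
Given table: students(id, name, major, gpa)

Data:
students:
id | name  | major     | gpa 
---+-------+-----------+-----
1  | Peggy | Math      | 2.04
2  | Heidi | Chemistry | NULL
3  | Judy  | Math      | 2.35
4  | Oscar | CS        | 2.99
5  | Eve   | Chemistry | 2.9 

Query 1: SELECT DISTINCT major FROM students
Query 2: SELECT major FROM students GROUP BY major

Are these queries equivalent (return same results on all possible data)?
Yes, equivalent

Both queries return: [('CS',), ('Chemistry',), ('Math',)]

Reason: Both get unique majors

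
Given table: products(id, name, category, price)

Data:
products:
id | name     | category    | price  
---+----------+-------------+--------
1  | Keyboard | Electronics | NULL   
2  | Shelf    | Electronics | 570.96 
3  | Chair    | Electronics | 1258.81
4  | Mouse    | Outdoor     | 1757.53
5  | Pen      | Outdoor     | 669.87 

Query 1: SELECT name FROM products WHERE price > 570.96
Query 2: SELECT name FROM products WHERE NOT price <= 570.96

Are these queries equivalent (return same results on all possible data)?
Yes, equivalent

Both queries return: [('Chair',), ('Mouse',), ('Pen',)]

Reason: Both filter price > 570.96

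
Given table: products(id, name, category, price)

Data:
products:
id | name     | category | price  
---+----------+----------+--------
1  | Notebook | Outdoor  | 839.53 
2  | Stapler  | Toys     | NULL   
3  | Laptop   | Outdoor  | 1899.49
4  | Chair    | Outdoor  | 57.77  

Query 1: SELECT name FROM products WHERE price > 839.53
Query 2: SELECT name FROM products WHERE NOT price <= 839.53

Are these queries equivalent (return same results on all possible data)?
Yes, equivalent

Both queries return: [('Laptop',)]

Reason: Both filter price > 839.53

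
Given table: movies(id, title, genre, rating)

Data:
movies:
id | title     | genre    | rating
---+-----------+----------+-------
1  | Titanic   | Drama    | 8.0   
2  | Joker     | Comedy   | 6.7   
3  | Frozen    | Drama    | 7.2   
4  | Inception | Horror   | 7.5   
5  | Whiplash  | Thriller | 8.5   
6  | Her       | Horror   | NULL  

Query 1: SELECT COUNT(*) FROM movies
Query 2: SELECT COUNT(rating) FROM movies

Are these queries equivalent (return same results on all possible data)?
No, not equivalent

Query 1 returns: [(6,)]
Query 2 returns: [(5,)]

Reason: COUNT(*) includes NULLs, COUNT(column) excludes them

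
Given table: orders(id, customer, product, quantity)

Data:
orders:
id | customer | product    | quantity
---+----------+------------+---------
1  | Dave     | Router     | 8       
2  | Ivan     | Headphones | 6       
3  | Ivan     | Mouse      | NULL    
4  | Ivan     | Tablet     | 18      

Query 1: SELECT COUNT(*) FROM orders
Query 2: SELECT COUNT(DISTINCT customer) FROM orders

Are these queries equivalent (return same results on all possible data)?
No, not equivalent

Query 1 returns: [(4,)]
Query 2 returns: [(2,)]

Reason: COUNT(*) counts rows, COUNT(DISTINCT customer) counts unique customers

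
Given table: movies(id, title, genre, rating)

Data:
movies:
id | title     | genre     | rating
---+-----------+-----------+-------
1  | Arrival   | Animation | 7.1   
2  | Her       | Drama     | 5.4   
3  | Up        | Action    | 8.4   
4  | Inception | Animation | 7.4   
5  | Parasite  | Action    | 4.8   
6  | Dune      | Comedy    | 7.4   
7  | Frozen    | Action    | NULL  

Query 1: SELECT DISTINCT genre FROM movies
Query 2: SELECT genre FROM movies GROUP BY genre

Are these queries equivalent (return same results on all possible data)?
Yes, equivalent

Both queries return: [('Action',), ('Animation',), ('Comedy',), ('Drama',)]

Reason: Both get unique genres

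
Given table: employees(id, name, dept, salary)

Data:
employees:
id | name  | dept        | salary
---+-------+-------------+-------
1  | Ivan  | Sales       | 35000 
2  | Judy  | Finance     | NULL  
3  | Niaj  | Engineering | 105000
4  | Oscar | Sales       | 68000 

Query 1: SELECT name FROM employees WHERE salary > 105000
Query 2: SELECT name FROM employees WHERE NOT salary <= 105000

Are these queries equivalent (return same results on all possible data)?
Yes, equivalent

Both queries return: []

Reason: Both filter salary > 105000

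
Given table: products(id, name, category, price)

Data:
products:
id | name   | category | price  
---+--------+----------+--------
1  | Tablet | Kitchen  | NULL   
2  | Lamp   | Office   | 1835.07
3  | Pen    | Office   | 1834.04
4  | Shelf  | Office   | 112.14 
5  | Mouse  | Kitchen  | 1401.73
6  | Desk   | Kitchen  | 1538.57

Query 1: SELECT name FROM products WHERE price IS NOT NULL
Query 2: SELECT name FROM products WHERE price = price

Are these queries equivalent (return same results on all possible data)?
Yes, equivalent

Both queries return: [('Desk',), ('Lamp',), ('Mouse',), ('Pen',), ('Shelf',)]

Reason: IS NOT NULL vs self-equality (both exclude NULLs)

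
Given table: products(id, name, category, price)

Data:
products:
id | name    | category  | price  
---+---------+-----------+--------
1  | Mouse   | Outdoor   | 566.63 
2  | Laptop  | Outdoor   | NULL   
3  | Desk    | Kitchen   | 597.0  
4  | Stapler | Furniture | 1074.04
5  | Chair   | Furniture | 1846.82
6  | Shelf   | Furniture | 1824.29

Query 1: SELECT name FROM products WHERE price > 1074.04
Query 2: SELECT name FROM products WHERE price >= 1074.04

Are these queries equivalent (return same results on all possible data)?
No, not equivalent

Query 1 returns: [('Chair',), ('Shelf',)]
Query 2 returns: [('Stapler',), ('Chair',), ('Shelf',)]

Reason: > vs >= gives different results when price = 1074.04 exists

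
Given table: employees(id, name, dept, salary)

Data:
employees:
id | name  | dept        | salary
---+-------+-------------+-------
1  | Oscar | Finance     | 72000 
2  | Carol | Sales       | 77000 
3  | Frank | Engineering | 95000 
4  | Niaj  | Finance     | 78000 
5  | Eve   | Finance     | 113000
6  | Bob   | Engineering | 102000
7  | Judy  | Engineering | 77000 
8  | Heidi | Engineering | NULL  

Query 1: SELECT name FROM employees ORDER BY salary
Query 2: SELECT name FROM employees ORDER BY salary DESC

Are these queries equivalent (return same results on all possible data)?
No, not equivalent

Query 1 returns: [('Heidi',), ('Oscar',), ('Carol',), ('Judy',), ('Niaj',), ('Frank',), ('Bob',), ('Eve',)]
Query 2 returns: [('Eve',), ('Bob',), ('Frank',), ('Niaj',), ('Carol',), ('Judy',), ('Oscar',), ('Heidi',)]

Reason: ASC vs DESC gives opposite ordering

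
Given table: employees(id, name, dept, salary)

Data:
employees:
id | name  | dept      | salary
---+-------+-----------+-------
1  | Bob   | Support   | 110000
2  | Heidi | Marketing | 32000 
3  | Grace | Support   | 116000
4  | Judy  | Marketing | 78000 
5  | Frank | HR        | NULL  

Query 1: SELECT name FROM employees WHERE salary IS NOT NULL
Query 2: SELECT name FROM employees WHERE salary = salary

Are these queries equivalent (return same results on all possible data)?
Yes, equivalent

Both queries return: [('Bob',), ('Grace',), ('Heidi',), ('Judy',)]

Reason: IS NOT NULL vs self-equality (both exclude NULLs)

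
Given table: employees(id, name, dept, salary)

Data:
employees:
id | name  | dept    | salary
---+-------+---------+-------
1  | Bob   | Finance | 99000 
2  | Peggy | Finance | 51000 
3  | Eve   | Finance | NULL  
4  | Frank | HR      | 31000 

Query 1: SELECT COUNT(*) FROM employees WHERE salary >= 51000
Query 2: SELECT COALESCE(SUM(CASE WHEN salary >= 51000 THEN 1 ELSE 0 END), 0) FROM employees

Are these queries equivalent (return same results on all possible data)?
Yes, equivalent

Both queries return: [(2,)]

Reason: COUNT with WHERE vs conditional SUM (COALESCE handles empty-table NULL)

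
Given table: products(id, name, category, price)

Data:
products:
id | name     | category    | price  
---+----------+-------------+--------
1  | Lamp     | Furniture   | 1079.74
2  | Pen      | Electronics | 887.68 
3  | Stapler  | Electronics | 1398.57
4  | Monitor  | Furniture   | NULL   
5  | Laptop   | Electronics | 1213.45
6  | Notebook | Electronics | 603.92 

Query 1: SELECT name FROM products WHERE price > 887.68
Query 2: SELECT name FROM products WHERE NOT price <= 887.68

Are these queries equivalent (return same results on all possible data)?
Yes, equivalent

Both queries return: [('Lamp',), ('Laptop',), ('Stapler',)]

Reason: Both filter price > 887.68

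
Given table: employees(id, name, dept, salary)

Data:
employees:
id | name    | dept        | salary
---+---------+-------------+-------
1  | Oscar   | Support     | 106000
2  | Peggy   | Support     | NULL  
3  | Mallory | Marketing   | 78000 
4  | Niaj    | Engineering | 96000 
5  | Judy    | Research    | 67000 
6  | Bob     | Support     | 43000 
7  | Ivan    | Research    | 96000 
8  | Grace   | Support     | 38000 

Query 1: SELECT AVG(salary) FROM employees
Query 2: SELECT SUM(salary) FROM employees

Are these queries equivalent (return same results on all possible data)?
No, not equivalent

Query 1 returns: [(74857.14285714286,)]
Query 2 returns: [(524000,)]

Reason: AVG vs SUM give different aggregate values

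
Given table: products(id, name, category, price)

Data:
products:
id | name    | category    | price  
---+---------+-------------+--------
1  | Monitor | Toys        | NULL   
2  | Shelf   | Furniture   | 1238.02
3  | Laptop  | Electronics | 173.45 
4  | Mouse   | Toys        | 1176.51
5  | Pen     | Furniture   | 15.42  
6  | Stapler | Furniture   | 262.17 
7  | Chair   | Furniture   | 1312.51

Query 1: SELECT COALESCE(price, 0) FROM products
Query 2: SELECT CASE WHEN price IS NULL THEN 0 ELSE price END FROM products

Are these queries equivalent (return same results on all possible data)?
Yes, equivalent

Both queries return: [(0,), (15.42,), (173.45,), (262.17,), (1176.51,), (1238.02,), (1312.51,)]

Reason: COALESCE vs CASE for NULL handling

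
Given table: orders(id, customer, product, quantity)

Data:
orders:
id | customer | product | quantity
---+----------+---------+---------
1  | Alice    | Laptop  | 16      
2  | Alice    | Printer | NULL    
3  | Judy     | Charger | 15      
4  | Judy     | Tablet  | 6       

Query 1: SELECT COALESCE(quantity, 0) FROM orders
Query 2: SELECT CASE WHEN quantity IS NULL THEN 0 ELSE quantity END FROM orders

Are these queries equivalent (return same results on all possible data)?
Yes, equivalent

Both queries return: [(0,), (6,), (15,), (16,)]

Reason: COALESCE vs CASE for NULL handling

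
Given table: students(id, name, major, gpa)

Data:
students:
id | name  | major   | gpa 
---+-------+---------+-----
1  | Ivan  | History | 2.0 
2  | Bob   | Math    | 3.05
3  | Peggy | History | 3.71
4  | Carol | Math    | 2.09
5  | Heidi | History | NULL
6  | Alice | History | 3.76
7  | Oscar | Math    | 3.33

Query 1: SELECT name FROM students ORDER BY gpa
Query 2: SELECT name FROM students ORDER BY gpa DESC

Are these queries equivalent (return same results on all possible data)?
No, not equivalent

Query 1 returns: [('Heidi',), ('Ivan',), ('Carol',), ('Bob',), ('Oscar',), ('Peggy',), ('Alice',)]
Query 2 returns: [('Alice',), ('Peggy',), ('Oscar',), ('Bob',), ('Carol',), ('Ivan',), ('Heidi',)]

Reason: ASC vs DESC gives opposite ordering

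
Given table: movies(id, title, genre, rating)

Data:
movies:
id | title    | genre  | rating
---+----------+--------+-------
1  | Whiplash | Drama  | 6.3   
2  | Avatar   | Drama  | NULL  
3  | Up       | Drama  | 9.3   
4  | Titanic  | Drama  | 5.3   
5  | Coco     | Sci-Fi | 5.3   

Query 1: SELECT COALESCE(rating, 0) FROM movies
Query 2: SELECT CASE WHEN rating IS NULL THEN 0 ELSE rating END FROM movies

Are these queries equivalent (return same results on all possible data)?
Yes, equivalent

Both queries return: [(0,), (5.3,), (5.3,), (6.3,), (9.3,)]

Reason: COALESCE vs CASE for NULL handling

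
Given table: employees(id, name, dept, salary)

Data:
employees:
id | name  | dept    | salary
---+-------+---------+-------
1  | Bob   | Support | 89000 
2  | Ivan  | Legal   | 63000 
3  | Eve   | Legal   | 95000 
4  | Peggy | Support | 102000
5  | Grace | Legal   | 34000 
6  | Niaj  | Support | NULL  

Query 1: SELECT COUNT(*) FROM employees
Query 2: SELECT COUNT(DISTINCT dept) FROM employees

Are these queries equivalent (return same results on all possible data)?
No, not equivalent

Query 1 returns: [(6,)]
Query 2 returns: [(2,)]

Reason: COUNT(*) counts rows, COUNT(DISTINCT dept) counts unique depts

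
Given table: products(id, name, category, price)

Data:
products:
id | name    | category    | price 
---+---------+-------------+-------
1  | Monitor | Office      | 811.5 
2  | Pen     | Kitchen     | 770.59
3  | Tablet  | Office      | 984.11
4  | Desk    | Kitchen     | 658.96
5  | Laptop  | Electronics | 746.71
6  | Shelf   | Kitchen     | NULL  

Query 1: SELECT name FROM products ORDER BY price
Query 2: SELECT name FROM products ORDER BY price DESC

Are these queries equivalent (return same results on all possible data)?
No, not equivalent

Query 1 returns: [('Shelf',), ('Desk',), ('Laptop',), ('Pen',), ('Monitor',), ('Tablet',)]
Query 2 returns: [('Tablet',), ('Monitor',), ('Pen',), ('Laptop',), ('Desk',), ('Shelf',)]

Reason: ASC vs DESC gives opposite ordering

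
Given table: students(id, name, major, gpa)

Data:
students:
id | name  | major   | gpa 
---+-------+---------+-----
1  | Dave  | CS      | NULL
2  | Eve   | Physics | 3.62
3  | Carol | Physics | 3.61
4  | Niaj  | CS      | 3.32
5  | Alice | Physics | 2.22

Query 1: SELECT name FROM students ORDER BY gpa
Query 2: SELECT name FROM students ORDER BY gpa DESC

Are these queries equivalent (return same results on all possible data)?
No, not equivalent

Query 1 returns: [('Dave',), ('Alice',), ('Niaj',), ('Carol',), ('Eve',)]
Query 2 returns: [('Eve',), ('Carol',), ('Niaj',), ('Alice',), ('Dave',)]

Reason: ASC vs DESC gives opposite ordering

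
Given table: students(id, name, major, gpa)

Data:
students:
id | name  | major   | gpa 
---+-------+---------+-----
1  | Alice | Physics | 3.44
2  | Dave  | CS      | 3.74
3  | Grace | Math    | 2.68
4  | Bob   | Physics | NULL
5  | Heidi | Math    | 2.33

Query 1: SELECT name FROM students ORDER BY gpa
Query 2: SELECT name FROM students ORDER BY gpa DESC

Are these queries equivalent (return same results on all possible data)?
No, not equivalent

Query 1 returns: [('Bob',), ('Heidi',), ('Grace',), ('Alice',), ('Dave',)]
Query 2 returns: [('Dave',), ('Alice',), ('Grace',), ('Heidi',), ('Bob',)]

Reason: ASC vs DESC gives opposite ordering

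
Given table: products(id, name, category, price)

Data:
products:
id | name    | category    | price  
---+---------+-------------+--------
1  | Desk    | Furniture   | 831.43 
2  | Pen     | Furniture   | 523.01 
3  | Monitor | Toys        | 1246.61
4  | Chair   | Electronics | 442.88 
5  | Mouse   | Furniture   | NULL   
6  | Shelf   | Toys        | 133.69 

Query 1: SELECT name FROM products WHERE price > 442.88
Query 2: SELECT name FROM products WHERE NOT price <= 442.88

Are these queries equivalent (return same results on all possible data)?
Yes, equivalent

Both queries return: [('Desk',), ('Monitor',), ('Pen',)]

Reason: Both filter price > 442.88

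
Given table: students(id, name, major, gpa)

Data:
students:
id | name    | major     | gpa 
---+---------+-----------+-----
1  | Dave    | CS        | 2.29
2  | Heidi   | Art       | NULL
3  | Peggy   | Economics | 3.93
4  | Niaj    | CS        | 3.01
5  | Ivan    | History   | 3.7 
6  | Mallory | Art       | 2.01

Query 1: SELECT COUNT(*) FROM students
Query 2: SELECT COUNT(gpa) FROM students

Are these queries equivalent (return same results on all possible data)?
No, not equivalent

Query 1 returns: [(6,)]
Query 2 returns: [(5,)]

Reason: COUNT(*) includes NULLs, COUNT(column) excludes them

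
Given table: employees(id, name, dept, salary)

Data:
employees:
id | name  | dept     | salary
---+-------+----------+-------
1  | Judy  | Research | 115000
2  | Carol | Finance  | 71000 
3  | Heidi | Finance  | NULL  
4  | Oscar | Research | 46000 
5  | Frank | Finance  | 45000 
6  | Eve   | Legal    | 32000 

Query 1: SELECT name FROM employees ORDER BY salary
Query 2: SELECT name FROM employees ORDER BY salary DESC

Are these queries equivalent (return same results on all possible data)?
No, not equivalent

Query 1 returns: [('Heidi',), ('Eve',), ('Frank',), ('Oscar',), ('Carol',), ('Judy',)]
Query 2 returns: [('Judy',), ('Carol',), ('Oscar',), ('Frank',), ('Eve',), ('Heidi',)]

Reason: ASC vs DESC gives opposite ordering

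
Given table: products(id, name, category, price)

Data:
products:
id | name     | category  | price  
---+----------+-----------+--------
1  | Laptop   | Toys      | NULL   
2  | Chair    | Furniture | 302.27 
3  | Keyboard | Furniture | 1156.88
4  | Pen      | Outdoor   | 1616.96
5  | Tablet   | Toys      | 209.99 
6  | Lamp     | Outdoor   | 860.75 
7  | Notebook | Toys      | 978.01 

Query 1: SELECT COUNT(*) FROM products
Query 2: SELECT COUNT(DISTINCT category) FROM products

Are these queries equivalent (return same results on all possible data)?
No, not equivalent

Query 1 returns: [(7,)]
Query 2 returns: [(3,)]

Reason: COUNT(*) counts rows, COUNT(DISTINCT category) counts unique categorys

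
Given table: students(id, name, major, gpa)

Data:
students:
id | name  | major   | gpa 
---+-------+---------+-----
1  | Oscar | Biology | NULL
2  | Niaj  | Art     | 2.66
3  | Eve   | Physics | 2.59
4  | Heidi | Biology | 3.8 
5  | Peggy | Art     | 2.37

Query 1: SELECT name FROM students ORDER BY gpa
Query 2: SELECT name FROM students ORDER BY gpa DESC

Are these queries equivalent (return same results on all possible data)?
No, not equivalent

Query 1 returns: [('Oscar',), ('Peggy',), ('Eve',), ('Niaj',), ('Heidi',)]
Query 2 returns: [('Heidi',), ('Niaj',), ('Eve',), ('Peggy',), ('Oscar',)]

Reason: ASC vs DESC gives opposite ordering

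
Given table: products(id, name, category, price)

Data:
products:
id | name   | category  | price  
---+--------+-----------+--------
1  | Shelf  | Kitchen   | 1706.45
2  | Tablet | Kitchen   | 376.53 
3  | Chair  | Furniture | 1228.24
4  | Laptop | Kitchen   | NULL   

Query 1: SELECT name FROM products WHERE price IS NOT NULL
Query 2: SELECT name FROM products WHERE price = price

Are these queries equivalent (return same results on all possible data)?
Yes, equivalent

Both queries return: [('Chair',), ('Shelf',), ('Tablet',)]

Reason: IS NOT NULL vs self-equality (both exclude NULLs)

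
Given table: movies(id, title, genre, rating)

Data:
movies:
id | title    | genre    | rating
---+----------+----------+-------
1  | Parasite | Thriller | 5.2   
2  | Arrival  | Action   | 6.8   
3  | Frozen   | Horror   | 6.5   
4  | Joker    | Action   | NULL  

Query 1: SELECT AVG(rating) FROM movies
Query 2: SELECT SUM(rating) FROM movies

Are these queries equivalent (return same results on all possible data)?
No, not equivalent

Query 1 returns: [(6.166666666666667,)]
Query 2 returns: [(18.5,)]

Reason: AVG vs SUM give different aggregate values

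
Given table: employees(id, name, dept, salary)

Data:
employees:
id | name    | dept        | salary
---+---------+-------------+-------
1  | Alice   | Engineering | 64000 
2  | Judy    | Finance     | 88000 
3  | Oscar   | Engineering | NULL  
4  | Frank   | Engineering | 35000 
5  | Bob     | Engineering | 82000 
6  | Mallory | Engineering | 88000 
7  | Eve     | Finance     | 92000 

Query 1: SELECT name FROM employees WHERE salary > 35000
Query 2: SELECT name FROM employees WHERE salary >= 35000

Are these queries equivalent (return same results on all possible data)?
No, not equivalent

Query 1 returns: [('Alice',), ('Judy',), ('Bob',), ('Mallory',), ('Eve',)]
Query 2 returns: [('Alice',), ('Judy',), ('Frank',), ('Bob',), ('Mallory',), ('Eve',)]

Reason: > vs >= gives different results when salary = 35000 exists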